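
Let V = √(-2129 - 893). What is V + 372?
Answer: 372 + I*√3022 ≈ 372.0 + 54.973*I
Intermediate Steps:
V = I*√3022 (V = √(-3022) = I*√3022 ≈ 54.973*I)
V + 372 = I*√3022 + 372 = 372 + I*√3022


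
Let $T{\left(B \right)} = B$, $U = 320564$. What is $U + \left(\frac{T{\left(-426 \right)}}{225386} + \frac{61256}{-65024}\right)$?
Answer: $\frac{293625727007491}{915968704} \approx 3.2056 \cdot 10^{5}$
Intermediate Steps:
$U + \left(\frac{T{\left(-426 \right)}}{225386} + \frac{61256}{-65024}\right) = 320564 + \left(- \frac{426}{225386} + \frac{61256}{-65024}\right) = 320564 + \left(\left(-426\right) \frac{1}{225386} + 61256 \left(- \frac{1}{65024}\right)\right) = 320564 - \frac{864621565}{915968704} = \frac{293625727007491}{915968704}$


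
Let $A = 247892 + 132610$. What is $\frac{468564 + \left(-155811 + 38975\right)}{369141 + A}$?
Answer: $\frac{351728}{749643} \approx 0.46919$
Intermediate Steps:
$A = 380502$
$\frac{468564 + \left(-155811 + 38975\right)}{369141 + A} = \frac{468564 + \left(-155811 + 38975\right)}{369141 + 380502} = \frac{468564 - 116836}{749643} = 351728 \cdot \frac{1}{749643} = \frac{351728}{749643}$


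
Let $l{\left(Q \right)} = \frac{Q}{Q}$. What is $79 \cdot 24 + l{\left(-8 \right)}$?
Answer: $1897$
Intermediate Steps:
$l{\left(Q \right)} = 1$
$79 \cdot 24 + l{\left(-8 \right)} = 79 \cdot 24 + 1 = 1896 + 1 = 1897$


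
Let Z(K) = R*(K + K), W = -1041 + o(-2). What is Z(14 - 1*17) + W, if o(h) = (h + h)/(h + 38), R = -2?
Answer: -9262/9 ≈ -1029.1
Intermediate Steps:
o(h) = 2*h/(38 + h) (o(h) = (2*h)/(38 + h) = 2*h/(38 + h))
W = -9370/9 (W = -1041 + 2*(-2)/(38 - 2) = -1041 + 2*(-2)/36 = -1041 + 2*(-2)*(1/36) = -1041 - ⅑ = -9370/9 ≈ -1041.1)
Z(K) = -4*K (Z(K) = -2*(K + K) = -4*K)
Z(14 - 1*17) + W = -4*(14 - 1*17) - 9370/9 = -4*(14 - 17) - 9370/9 = -4*(-3) - 9370/9 = 12 - 9370/9 = -9262/9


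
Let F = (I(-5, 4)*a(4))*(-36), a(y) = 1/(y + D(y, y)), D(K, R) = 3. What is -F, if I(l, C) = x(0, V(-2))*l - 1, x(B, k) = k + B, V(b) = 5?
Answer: -936/7 ≈ -133.71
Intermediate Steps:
x(B, k) = B + k
a(y) = 1/(3 + y) (a(y) = 1/(y + 3) = 1/(3 + y))
I(l, C) = -1 + 5*l (I(l, C) = (0 + 5)*l - 1 = 5*l - 1 = -1 + 5*l)
F = 936/7 (F = ((-1 + 5*(-5))/(3 + 4))*(-36) = ((-1 - 25)/7)*(-36) = -26*1/7*(-36) = -26/7*(-36) = 936/7 ≈ 133.71)
-F = -1*936/7 = -936/7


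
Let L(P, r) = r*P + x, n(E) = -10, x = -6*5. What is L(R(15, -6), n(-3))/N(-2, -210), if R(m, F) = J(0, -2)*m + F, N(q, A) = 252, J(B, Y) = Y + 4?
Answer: -15/14 ≈ -1.0714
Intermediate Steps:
J(B, Y) = 4 + Y
R(m, F) = F + 2*m (R(m, F) = (4 - 2)*m + F = 2*m + F = F + 2*m)
x = -30
L(P, r) = -30 + P*r (L(P, r) = r*P - 30 = P*r - 30 = -30 + P*r)
L(R(15, -6), n(-3))/N(-2, -210) = (-30 + (-6 + 2*15)*(-10))/252 = (-30 + (-6 + 30)*(-10))*(1/252) = (-30 + 24*(-10))*(1/252) = (-30 - 240)*(1/252) = -270*1/252 = -15/14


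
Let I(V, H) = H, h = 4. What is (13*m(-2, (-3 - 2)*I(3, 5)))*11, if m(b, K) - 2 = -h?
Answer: -286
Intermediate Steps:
m(b, K) = -2 (m(b, K) = 2 - 1*4 = 2 - 4 = -2)
(13*m(-2, (-3 - 2)*I(3, 5)))*11 = (13*(-2))*11 = -26*11 = -286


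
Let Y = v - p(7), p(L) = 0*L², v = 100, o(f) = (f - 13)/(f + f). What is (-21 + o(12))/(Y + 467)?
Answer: -505/13608 ≈ -0.037111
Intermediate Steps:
o(f) = (-13 + f)/(2*f) (o(f) = (-13 + f)/((2*f)) = (-13 + f)*(1/(2*f)) = (-13 + f)/(2*f))
p(L) = 0
Y = 100 (Y = 100 - 1*0 = 100 + 0 = 100)
(-21 + o(12))/(Y + 467) = (-21 + (½)*(-13 + 12)/12)/(100 + 467) = (-21 + (½)*(1/12)*(-1))/567 = (-21 - 1/24)*(1/567) = -505/24*1/567 = -505/13608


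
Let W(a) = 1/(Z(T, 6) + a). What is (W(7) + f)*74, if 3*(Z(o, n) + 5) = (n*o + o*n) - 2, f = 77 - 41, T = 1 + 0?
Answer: 21423/8 ≈ 2677.9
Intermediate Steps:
T = 1
f = 36
Z(o, n) = -17/3 + 2*n*o/3 (Z(o, n) = -5 + ((n*o + o*n) - 2)/3 = -5 + ((n*o + n*o) - 2)/3 = -5 + (2*n*o - 2)/3 = -5 + (-2 + 2*n*o)/3 = -5 + (-⅔ + 2*n*o/3) = -17/3 + 2*n*o/3)
W(a) = 1/(-5/3 + a) (W(a) = 1/((-17/3 + (⅔)*6*1) + a) = 1/((-17/3 + 4) + a) = 1/(-5/3 + a))
(W(7) + f)*74 = (3/(-5 + 3*7) + 36)*74 = (3/(-5 + 21) + 36)*74 = (3/16 + 36)*74 = (579/16)*74 = 21423/8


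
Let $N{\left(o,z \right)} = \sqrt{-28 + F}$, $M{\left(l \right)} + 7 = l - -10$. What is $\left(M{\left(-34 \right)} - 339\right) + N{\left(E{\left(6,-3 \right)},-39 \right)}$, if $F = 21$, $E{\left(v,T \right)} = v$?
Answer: $-370 + i \sqrt{7} \approx -370.0 + 2.6458 i$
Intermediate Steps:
$M{\left(l \right)} = 3 + l$ ($M{\left(l \right)} = -7 + \left(l - -10\right) = -7 + \left(l + 10\right) = -7 + \left(10 + l\right) = 3 + l$)
$N{\left(o,z \right)} = i \sqrt{7}$ ($N{\left(o,z \right)} = \sqrt{-28 + 21} = \sqrt{-7} = i \sqrt{7}$)
$\left(M{\left(-34 \right)} - 339\right) + N{\left(E{\left(6,-3 \right)},-39 \right)} = \left(\left(3 - 34\right) - 339\right) + i \sqrt{7} = \left(-31 - 339\right) + i \sqrt{7} = -370 + i \sqrt{7}$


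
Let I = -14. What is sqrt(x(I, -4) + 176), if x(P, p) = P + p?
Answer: sqrt(158) ≈ 12.570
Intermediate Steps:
sqrt(x(I, -4) + 176) = sqrt((-14 - 4) + 176) = sqrt(-18 + 176) = sqrt(158)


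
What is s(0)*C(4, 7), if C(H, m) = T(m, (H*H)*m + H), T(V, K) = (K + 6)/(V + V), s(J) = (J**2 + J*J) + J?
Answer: 0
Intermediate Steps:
s(J) = J + 2*J**2 (s(J) = (J**2 + J**2) + J = 2*J**2 + J = J + 2*J**2)
T(V, K) = (6 + K)/(2*V) (T(V, K) = (6 + K)/((2*V)) = (6 + K)*(1/(2*V)) = (6 + K)/(2*V))
C(H, m) = (6 + H + m*H**2)/(2*m) (C(H, m) = (6 + ((H*H)*m + H))/(2*m) = (6 + (H**2*m + H))/(2*m) = (6 + (m*H**2 + H))/(2*m) = (6 + (H + m*H**2))/(2*m) = (6 + H + m*H**2)/(2*m))
s(0)*C(4, 7) = (0*(1 + 2*0))*((1/2)*(6 + 4*(1 + 4*7))/7) = (0*(1 + 0))*((1/2)*(1/7)*(6 + 4*(1 + 28))) = (0*1)*((1/2)*(1/7)*(6 + 4*29)) = 0*((1/2)*(1/7)*(6 + 116)) = 0*((1/2)*(1/7)*122) = 0*(61/7) = 0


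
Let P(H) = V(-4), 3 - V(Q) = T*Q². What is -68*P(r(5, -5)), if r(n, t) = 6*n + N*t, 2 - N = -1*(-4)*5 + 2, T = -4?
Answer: -4556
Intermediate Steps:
N = -20 (N = 2 - (-1*(-4)*5 + 2) = 2 - (4*5 + 2) = 2 - (20 + 2) = 2 - 1*22 = 2 - 22 = -20)
V(Q) = 3 + 4*Q² (V(Q) = 3 - (-4)*Q² = 3 + 4*Q²)
r(n, t) = -20*t + 6*n (r(n, t) = 6*n - 20*t = -20*t + 6*n)
P(H) = 67 (P(H) = 3 + 4*(-4)² = 3 + 4*16 = 3 + 64 = 67)
-68*P(r(5, -5)) = -68*67 = -4556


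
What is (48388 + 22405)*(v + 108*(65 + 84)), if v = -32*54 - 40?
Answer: 1014038932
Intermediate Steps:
v = -1768 (v = -1728 - 40 = -1768)
(48388 + 22405)*(v + 108*(65 + 84)) = (48388 + 22405)*(-1768 + 108*(65 + 84)) = 70793*(-1768 + 108*149) = 70793*(-1768 + 16092) = 70793*14324 = 1014038932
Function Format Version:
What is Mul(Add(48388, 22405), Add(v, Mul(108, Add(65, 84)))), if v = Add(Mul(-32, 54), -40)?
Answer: 1014038932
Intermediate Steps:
v = -1768 (v = Add(-1728, -40) = -1768)
Mul(Add(48388, 22405), Add(v, Mul(108, Add(65, 84)))) = Mul(Add(48388, 22405), Add(-1768, Mul(108, Add(65, 84)))) = Mul(70793, Add(-1768, Mul(108, 149))) = Mul(70793, Add(-1768, 16092)) = Mul(70793, 14324) = 1014038932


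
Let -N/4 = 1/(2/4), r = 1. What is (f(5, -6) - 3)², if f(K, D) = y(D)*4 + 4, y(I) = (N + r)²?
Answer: 38809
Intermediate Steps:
N = -8 (N = -4/(2/4) = -4/(2*(¼)) = -4/½ = -4*2 = -8)
y(I) = 49 (y(I) = (-8 + 1)² = (-7)² = 49)
f(K, D) = 200 (f(K, D) = 49*4 + 4 = 196 + 4 = 200)
(f(5, -6) - 3)² = (200 - 3)² = 197² = 38809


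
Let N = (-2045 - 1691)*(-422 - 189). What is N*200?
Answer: 456539200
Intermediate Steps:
N = 2282696 (N = -3736*(-611) = 2282696)
N*200 = 2282696*200 = 456539200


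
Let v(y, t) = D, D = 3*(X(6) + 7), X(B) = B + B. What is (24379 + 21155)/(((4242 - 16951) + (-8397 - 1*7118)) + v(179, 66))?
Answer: -15178/9389 ≈ -1.6166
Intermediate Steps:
X(B) = 2*B
D = 57 (D = 3*(2*6 + 7) = 3*(12 + 7) = 3*19 = 57)
v(y, t) = 57
(24379 + 21155)/(((4242 - 16951) + (-8397 - 1*7118)) + v(179, 66)) = (24379 + 21155)/(((4242 - 16951) + (-8397 - 1*7118)) + 57) = 45534/((-12709 + (-8397 - 7118)) + 57) = 45534/((-12709 - 15515) + 57) = 45534/(-28224 + 57) = 45534/(-28167) = 45534*(-1/28167) = -15178/9389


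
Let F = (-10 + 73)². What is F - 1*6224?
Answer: -2255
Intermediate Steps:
F = 3969 (F = 63² = 3969)
F - 1*6224 = 3969 - 1*6224 = 3969 - 6224 = -2255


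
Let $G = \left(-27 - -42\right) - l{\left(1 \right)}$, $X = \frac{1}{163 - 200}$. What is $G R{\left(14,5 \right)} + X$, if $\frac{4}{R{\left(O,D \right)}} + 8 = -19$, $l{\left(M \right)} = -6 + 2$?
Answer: $- \frac{2839}{999} \approx -2.8418$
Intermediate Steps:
$l{\left(M \right)} = -4$
$R{\left(O,D \right)} = - \frac{4}{27}$ ($R{\left(O,D \right)} = \frac{4}{-8 - 19} = \frac{4}{-27} = 4 \left(- \frac{1}{27}\right) = - \frac{4}{27}$)
$X = - \frac{1}{37}$ ($X = \frac{1}{-37} = - \frac{1}{37} \approx -0.027027$)
$G = 19$ ($G = \left(-27 - -42\right) - -4 = \left(-27 + 42\right) + 4 = 15 + 4 = 19$)
$G R{\left(14,5 \right)} + X = 19 \left(- \frac{4}{27}\right) - \frac{1}{37} = - \frac{76}{27} - \frac{1}{37} = - \frac{2839}{999}$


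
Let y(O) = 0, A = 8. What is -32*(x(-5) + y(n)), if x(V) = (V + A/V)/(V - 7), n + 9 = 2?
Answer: -88/5 ≈ -17.600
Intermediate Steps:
n = -7 (n = -9 + 2 = -7)
x(V) = (V + 8/V)/(-7 + V) (x(V) = (V + 8/V)/(V - 7) = (V + 8/V)/(-7 + V))
-32*(x(-5) + y(n)) = -32*((8 + (-5)**2)/((-5)*(-7 - 5)) + 0) = -32*(-1/5*(8 + 25)/(-12) + 0) = -32*(-1/5*(-1/12)*33 + 0) = -32*(11/20 + 0) = -32*11/20 = -88/5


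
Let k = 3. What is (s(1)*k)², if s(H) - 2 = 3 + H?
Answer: 324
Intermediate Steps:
s(H) = 5 + H (s(H) = 2 + (3 + H) = 5 + H)
(s(1)*k)² = ((5 + 1)*3)² = (6*3)² = 18² = 324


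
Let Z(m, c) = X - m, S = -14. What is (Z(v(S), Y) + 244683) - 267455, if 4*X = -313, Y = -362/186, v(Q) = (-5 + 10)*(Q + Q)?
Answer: -90841/4 ≈ -22710.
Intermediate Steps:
v(Q) = 10*Q (v(Q) = 5*(2*Q) = 10*Q)
Y = -181/93 (Y = -362*1/186 = -181/93 ≈ -1.9462)
X = -313/4 (X = (¼)*(-313) = -313/4 ≈ -78.250)
Z(m, c) = -313/4 - m
(Z(v(S), Y) + 244683) - 267455 = ((-313/4 - 10*(-14)) + 244683) - 267455 = ((-313/4 - 1*(-140)) + 244683) - 267455 = ((-313/4 + 140) + 244683) - 267455 = (247/4 + 244683) - 267455 = 978979/4 - 267455 = -90841/4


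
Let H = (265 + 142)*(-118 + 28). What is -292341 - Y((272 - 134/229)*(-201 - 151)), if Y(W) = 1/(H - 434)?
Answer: -10835326823/37064 ≈ -2.9234e+5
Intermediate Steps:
H = -36630 (H = 407*(-90) = -36630)
Y(W) = -1/37064 (Y(W) = 1/(-36630 - 434) = 1/(-37064) = -1/37064)
-292341 - Y((272 - 134/229)*(-201 - 151)) = -292341 - 1*(-1/37064) = -292341 + 1/37064 = -10835326823/37064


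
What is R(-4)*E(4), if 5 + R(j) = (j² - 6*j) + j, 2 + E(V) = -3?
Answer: -155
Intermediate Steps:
E(V) = -5 (E(V) = -2 - 3 = -5)
R(j) = -5 + j² - 5*j (R(j) = -5 + ((j² - 6*j) + j) = -5 + (j² - 5*j) = -5 + j² - 5*j)
R(-4)*E(4) = (-5 + (-4)² - 5*(-4))*(-5) = (-5 + 16 + 20)*(-5) = 31*(-5) = -155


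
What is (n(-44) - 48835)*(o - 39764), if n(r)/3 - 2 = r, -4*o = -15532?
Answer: 1756769641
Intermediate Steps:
o = 3883 (o = -¼*(-15532) = 3883)
n(r) = 6 + 3*r
(n(-44) - 48835)*(o - 39764) = ((6 + 3*(-44)) - 48835)*(3883 - 39764) = ((6 - 132) - 48835)*(-35881) = (-126 - 48835)*(-35881) = -48961*(-35881) = 1756769641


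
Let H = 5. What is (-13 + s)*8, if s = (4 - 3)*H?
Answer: -64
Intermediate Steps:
s = 5 (s = (4 - 3)*5 = 1*5 = 5)
(-13 + s)*8 = (-13 + 5)*8 = -8*8 = -64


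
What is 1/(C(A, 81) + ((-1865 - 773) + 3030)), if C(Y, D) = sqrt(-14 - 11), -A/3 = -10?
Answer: 392/153689 - 5*I/153689 ≈ 0.0025506 - 3.2533e-5*I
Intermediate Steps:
A = 30 (A = -3*(-10) = 30)
C(Y, D) = 5*I (C(Y, D) = sqrt(-25) = 5*I)
1/(C(A, 81) + ((-1865 - 773) + 3030)) = 1/(5*I + ((-1865 - 773) + 3030)) = 1/(5*I + (-2638 + 3030)) = 1/(5*I + 392) = 1/(392 + 5*I) = (392 - 5*I)/153689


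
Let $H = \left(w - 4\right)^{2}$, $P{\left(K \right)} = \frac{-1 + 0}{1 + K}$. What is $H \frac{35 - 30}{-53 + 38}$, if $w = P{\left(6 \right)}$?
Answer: $- \frac{841}{147} \approx -5.7211$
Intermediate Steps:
$P{\left(K \right)} = - \frac{1}{1 + K}$ ($P{\left(K \right)} = \frac{1}{1 + K} \left(-1\right) = - \frac{1}{1 + K}$)
$w = - \frac{1}{7}$ ($w = - \frac{1}{1 + 6} = - \frac{1}{7} \approx -0.14286$)
$H = \frac{841}{49}$ ($H = \left(- \frac{1}{7} - 4\right)^{2} = \left(- \frac{29}{7}\right)^{2} = \frac{841}{49} \approx 17.163$)
$H \frac{35 - 30}{-53 + 38} = \frac{841 \frac{35 - 30}{-53 + 38}}{49} = \frac{841 \frac{5}{-15}}{49} = \frac{841 \cdot 5 \left(- \frac{1}{15}\right)}{49} = \frac{841}{49} \left(- \frac{1}{3}\right) = - \frac{841}{147}$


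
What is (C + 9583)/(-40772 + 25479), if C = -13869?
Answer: 4286/15293 ≈ 0.28026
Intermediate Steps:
(C + 9583)/(-40772 + 25479) = (-13869 + 9583)/(-40772 + 25479) = -4286/(-15293) = -4286*(-1/15293) = 4286/15293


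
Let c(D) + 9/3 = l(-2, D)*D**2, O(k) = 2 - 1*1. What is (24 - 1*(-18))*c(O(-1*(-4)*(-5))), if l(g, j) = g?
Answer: -210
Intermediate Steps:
O(k) = 1 (O(k) = 2 - 1 = 1)
c(D) = -3 - 2*D**2
(24 - 1*(-18))*c(O(-1*(-4)*(-5))) = (24 - 1*(-18))*(-3 - 2*1**2) = (24 + 18)*(-3 - 2*1) = 42*(-3 - 2) = 42*(-5) = -210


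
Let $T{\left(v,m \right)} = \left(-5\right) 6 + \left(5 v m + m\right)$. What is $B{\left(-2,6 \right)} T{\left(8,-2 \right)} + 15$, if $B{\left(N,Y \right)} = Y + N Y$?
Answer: $687$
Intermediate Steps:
$T{\left(v,m \right)} = -30 + m + 5 m v$ ($T{\left(v,m \right)} = -30 + \left(5 m v + m\right) = -30 + \left(m + 5 m v\right) = -30 + m + 5 m v$)
$B{\left(-2,6 \right)} T{\left(8,-2 \right)} + 15 = 6 \left(1 - 2\right) \left(-30 - 2 + 5 \left(-2\right) 8\right) + 15 = 6 \left(-1\right) \left(-30 - 2 - 80\right) + 15 = \left(-6\right) \left(-112\right) + 15 = 672 + 15 = 687$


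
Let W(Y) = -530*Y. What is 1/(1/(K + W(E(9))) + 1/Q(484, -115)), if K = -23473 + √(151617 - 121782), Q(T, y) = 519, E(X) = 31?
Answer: 30207912849/57447023 + 29929*√3315/57447023 ≈ 525.87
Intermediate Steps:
K = -23473 + 3*√3315 (K = -23473 + √29835 = -23473 + 3*√3315 ≈ -23300.)
1/(1/(K + W(E(9))) + 1/Q(484, -115)) = 1/(1/((-23473 + 3*√3315) - 530*31) + 1/519) = 1/(1/((-23473 + 3*√3315) - 16430) + 1/519) = 1/(1/(-39903 + 3*√3315) + 1/519) = 1/(1/519 + 1/(-39903 + 3*√3315))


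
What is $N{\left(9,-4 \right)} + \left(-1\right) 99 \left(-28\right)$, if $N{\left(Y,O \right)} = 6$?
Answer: $2778$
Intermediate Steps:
$N{\left(9,-4 \right)} + \left(-1\right) 99 \left(-28\right) = 6 + \left(-1\right) 99 \left(-28\right) = 6 - -2772 = 6 + 2772 = 2778$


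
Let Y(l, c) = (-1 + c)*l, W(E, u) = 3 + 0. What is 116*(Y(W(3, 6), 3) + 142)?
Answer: 17168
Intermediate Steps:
W(E, u) = 3
Y(l, c) = l*(-1 + c)
116*(Y(W(3, 6), 3) + 142) = 116*(3*(-1 + 3) + 142) = 116*(3*2 + 142) = 116*(6 + 142) = 116*148 = 17168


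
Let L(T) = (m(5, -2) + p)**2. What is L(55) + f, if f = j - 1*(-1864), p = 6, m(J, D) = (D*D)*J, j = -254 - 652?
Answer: 1634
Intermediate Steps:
j = -906
m(J, D) = J*D**2 (m(J, D) = D**2*J = J*D**2)
L(T) = 676 (L(T) = (5*(-2)**2 + 6)**2 = (5*4 + 6)**2 = (20 + 6)**2 = 26**2 = 676)
f = 958 (f = -906 - 1*(-1864) = -906 + 1864 = 958)
L(55) + f = 676 + 958 = 1634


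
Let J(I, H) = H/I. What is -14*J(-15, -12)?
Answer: -56/5 ≈ -11.200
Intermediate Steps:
-14*J(-15, -12) = -(-168)/(-15) = -(-168)*(-1)/15 = -14*⅘ = -56/5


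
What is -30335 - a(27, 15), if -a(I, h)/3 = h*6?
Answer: -30065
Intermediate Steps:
a(I, h) = -18*h (a(I, h) = -3*h*6 = -18*h)
-30335 - a(27, 15) = -30335 - (-18)*15 = -30335 - 1*(-270) = -30335 + 270 = -30065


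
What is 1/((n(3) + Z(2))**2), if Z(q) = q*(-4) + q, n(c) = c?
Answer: 1/9 ≈ 0.11111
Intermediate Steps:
Z(q) = -3*q (Z(q) = -4*q + q = -3*q)
1/((n(3) + Z(2))**2) = 1/((3 - 3*2)**2) = 1/((3 - 6)**2) = 1/((-3)**2) = 1/9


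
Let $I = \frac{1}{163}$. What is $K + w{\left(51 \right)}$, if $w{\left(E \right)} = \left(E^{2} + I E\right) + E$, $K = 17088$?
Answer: $\frac{3217671}{163} \approx 19740.0$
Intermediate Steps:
$I = \frac{1}{163} \approx 0.006135$
$w{\left(E \right)} = E^{2} + \frac{164 E}{163}$ ($w{\left(E \right)} = \left(E^{2} + \frac{E}{163}\right) + E = E^{2} + \frac{164 E}{163}$)
$K + w{\left(51 \right)} = 17088 + \frac{1}{163} \cdot 51 \left(164 + 163 \cdot 51\right) = 17088 + \frac{1}{163} \cdot 51 \left(164 + 8313\right) = 17088 + \frac{1}{163} \cdot 51 \cdot 8477 = 17088 + \frac{432327}{163} = \frac{3217671}{163}$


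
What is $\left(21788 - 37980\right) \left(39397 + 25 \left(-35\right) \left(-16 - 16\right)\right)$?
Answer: $-1091292224$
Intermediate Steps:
$\left(21788 - 37980\right) \left(39397 + 25 \left(-35\right) \left(-16 - 16\right)\right) = - 16192 \left(39397 - -28000\right) = - 16192 \left(39397 + 28000\right) = \left(-16192\right) 67397 = -1091292224$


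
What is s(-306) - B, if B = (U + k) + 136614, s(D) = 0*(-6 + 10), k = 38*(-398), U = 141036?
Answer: -262526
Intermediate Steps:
k = -15124
s(D) = 0 (s(D) = 0*4 = 0)
B = 262526 (B = (141036 - 15124) + 136614 = 125912 + 136614 = 262526)
s(-306) - B = 0 - 1*262526 = 0 - 262526 = -262526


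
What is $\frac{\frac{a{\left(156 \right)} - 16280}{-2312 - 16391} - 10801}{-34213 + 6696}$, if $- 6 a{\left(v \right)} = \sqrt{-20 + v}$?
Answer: $\frac{201994823}{514650451} - \frac{\sqrt{34}}{1543951353} \approx 0.39249$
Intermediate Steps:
$a{\left(v \right)} = - \frac{\sqrt{-20 + v}}{6}$
$\frac{\frac{a{\left(156 \right)} - 16280}{-2312 - 16391} - 10801}{-34213 + 6696} = \frac{\frac{- \frac{\sqrt{-20 + 156}}{6} - 16280}{-2312 - 16391} - 10801}{-34213 + 6696} = \frac{\frac{- \frac{\sqrt{136}}{6} - 16280}{-18703} - 10801}{-27517} = \left(\left(- \frac{2 \sqrt{34}}{6} - 16280\right) \left(- \frac{1}{18703}\right) - 10801\right) \left(- \frac{1}{27517}\right) = \left(\left(- \frac{\sqrt{34}}{3} - 16280\right) \left(- \frac{1}{18703}\right) - 10801\right) \left(- \frac{1}{27517}\right) = \left(\left(-16280 - \frac{\sqrt{34}}{3}\right) \left(- \frac{1}{18703}\right) - 10801\right) \left(- \frac{1}{27517}\right) = \left(\left(\frac{16280}{18703} + \frac{\sqrt{34}}{56109}\right) - 10801\right) \left(- \frac{1}{27517}\right) = \left(- \frac{201994823}{18703} + \frac{\sqrt{34}}{56109}\right) \left(- \frac{1}{27517}\right) = \frac{201994823}{514650451} - \frac{\sqrt{34}}{1543951353}$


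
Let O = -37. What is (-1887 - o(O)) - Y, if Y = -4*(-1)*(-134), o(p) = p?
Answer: -1314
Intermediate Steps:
Y = -536 (Y = 4*(-134) = -536)
(-1887 - o(O)) - Y = (-1887 - 1*(-37)) - 1*(-536) = (-1887 + 37) + 536 = -1850 + 536 = -1314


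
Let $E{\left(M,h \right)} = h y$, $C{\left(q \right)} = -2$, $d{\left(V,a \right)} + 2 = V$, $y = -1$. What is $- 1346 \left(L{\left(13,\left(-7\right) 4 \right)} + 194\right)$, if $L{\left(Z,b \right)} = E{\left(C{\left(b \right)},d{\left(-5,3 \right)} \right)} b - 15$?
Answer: $22882$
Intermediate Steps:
$d{\left(V,a \right)} = -2 + V$
$E{\left(M,h \right)} = - h$ ($E{\left(M,h \right)} = h \left(-1\right) = - h$)
$L{\left(Z,b \right)} = -15 + 7 b$ ($L{\left(Z,b \right)} = - (-2 - 5) b - 15 = \left(-1\right) \left(-7\right) b - 15 = 7 b - 15 = -15 + 7 b$)
$- 1346 \left(L{\left(13,\left(-7\right) 4 \right)} + 194\right) = - 1346 \left(\left(-15 + 7 \left(\left(-7\right) 4\right)\right) + 194\right) = - 1346 \left(\left(-15 + 7 \left(-28\right)\right) + 194\right) = - 1346 \left(\left(-15 - 196\right) + 194\right) = - 1346 \left(-211 + 194\right) = \left(-1346\right) \left(-17\right) = 22882$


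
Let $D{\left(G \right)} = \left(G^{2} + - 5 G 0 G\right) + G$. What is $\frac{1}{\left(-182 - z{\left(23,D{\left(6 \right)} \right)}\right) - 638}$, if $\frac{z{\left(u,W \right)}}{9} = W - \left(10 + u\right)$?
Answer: $- \frac{1}{901} \approx -0.0011099$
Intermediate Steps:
$D{\left(G \right)} = G + G^{2}$ ($D{\left(G \right)} = \left(G^{2} + 0 G\right) + G = \left(G^{2} + 0\right) + G = G^{2} + G = G + G^{2}$)
$z{\left(u,W \right)} = -90 - 9 u + 9 W$ ($z{\left(u,W \right)} = 9 \left(W - \left(10 + u\right)\right) = 9 \left(-10 + W - u\right) = -90 - 9 u + 9 W$)
$\frac{1}{\left(-182 - z{\left(23,D{\left(6 \right)} \right)}\right) - 638} = \frac{1}{\left(-182 - \left(-90 - 207 + 9 \cdot 6 \left(1 + 6\right)\right)\right) - 638} = \frac{1}{\left(-182 - \left(-90 - 207 + 9 \cdot 6 \cdot 7\right)\right) - 638} = \frac{1}{\left(-182 - \left(-90 - 207 + 9 \cdot 42\right)\right) - 638} = \frac{1}{\left(-182 - \left(-90 - 207 + 378\right)\right) - 638} = \frac{1}{\left(-182 - 81\right) - 638} = \frac{1}{-263 - 638} = \frac{1}{-901} = - \frac{1}{901}$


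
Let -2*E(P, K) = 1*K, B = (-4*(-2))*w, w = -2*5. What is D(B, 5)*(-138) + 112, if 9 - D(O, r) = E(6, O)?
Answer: 4390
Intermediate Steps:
w = -10
B = -80 (B = -4*(-2)*(-10) = 8*(-10) = -80)
E(P, K) = -K/2
D(O, r) = 9 + O/2 (D(O, r) = 9 - (-1)*O/2 = 9 + O/2)
D(B, 5)*(-138) + 112 = (9 + (1/2)*(-80))*(-138) + 112 = (9 - 40)*(-138) + 112 = -31*(-138) + 112 = 4278 + 112 = 4390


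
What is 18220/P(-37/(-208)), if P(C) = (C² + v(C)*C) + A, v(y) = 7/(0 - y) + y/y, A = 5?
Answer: -788270080/77463 ≈ -10176.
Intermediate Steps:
v(y) = 1 - 7/y (v(y) = 7/((-y)) + 1 = 7*(-1/y) + 1 = -7/y + 1 = 1 - 7/y)
P(C) = -2 + C + C² (P(C) = (C² + ((-7 + C)/C)*C) + 5 = (C² + (-7 + C)) + 5 = (-7 + C + C²) + 5 = -2 + C + C²)
18220/P(-37/(-208)) = 18220/(-2 - 37/(-208) + (-37/(-208))²) = 18220/(-2 - 37*(-1/208) + (-37*(-1/208))²) = 18220/(-2 + 37/208 + (37/208)²) = 18220/(-2 + 37/208 + 1369/43264) = 18220/(-77463/43264) = 18220*(-43264/77463) = -788270080/77463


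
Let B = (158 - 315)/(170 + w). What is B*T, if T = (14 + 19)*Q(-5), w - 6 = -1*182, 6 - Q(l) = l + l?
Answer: 13816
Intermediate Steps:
Q(l) = 6 - 2*l (Q(l) = 6 - (l + l) = 6 - 2*l)
w = -176 (w = 6 - 1*182 = 6 - 182 = -176)
T = 528 (T = (14 + 19)*(6 - 2*(-5)) = 33*(6 + 10) = 33*16 = 528)
B = 157/6 (B = (158 - 315)/(170 - 176) = -157/(-6) = -157*(-⅙) = 157/6 ≈ 26.167)
B*T = (157/6)*528 = 13816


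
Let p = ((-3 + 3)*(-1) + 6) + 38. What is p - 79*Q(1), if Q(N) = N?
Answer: -35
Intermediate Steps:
p = 44 (p = (0*(-1) + 6) + 38 = (0 + 6) + 38 = 6 + 38 = 44)
p - 79*Q(1) = 44 - 79*1 = 44 - 79 = -35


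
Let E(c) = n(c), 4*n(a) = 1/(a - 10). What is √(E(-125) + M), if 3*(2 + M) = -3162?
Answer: I*√8553615/90 ≈ 32.496*I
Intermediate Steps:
n(a) = 1/(4*(-10 + a)) (n(a) = 1/(4*(a - 10)) = 1/(4*(-10 + a)))
E(c) = 1/(4*(-10 + c))
M = -1056 (M = -2 + (⅓)*(-3162) = -2 - 1054 = -1056)
√(E(-125) + M) = √(1/(4*(-10 - 125)) - 1056) = √((¼)/(-135) - 1056) = √((¼)*(-1/135) - 1056) = √(-1/540 - 1056) = √(-570241/540) = I*√8553615/90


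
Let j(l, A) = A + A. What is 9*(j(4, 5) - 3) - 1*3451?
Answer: -3388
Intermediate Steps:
j(l, A) = 2*A
9*(j(4, 5) - 3) - 1*3451 = 9*(2*5 - 3) - 1*3451 = 9*(10 - 3) - 3451 = 9*7 - 3451 = 63 - 3451 = -3388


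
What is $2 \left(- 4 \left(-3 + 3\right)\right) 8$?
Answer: $0$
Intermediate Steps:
$2 \left(- 4 \left(-3 + 3\right)\right) 8 = 2 \left(\left(-4\right) 0\right) 8 = 2 \cdot 0 \cdot 8 = 0 \cdot 8 = 0$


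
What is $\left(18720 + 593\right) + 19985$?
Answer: $39298$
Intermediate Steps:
$\left(18720 + 593\right) + 19985 = 19313 + 19985 = 39298$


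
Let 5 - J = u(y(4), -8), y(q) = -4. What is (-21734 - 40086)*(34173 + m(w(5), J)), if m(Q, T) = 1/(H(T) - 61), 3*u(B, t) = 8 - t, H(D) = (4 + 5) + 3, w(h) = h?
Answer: -103516106320/49 ≈ -2.1126e+9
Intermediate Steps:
H(D) = 12 (H(D) = 9 + 3 = 12)
u(B, t) = 8/3 - t/3 (u(B, t) = (8 - t)/3 = 8/3 - t/3)
J = -1/3 (J = 5 - (8/3 - 1/3*(-8)) = 5 - (8/3 + 8/3) = 5 - 1*16/3 = 5 - 16/3 = -1/3 ≈ -0.33333)
m(Q, T) = -1/49 (m(Q, T) = 1/(12 - 61) = 1/(-49) = -1/49)
(-21734 - 40086)*(34173 + m(w(5), J)) = (-21734 - 40086)*(34173 - 1/49) = -61820*1674476/49 = -103516106320/49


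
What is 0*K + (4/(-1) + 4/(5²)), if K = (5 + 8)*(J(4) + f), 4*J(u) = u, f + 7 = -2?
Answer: -96/25 ≈ -3.8400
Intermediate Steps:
f = -9 (f = -7 - 2 = -9)
J(u) = u/4
K = -104 (K = (5 + 8)*((¼)*4 - 9) = 13*(1 - 9) = 13*(-8) = -104)
0*K + (4/(-1) + 4/(5²)) = 0*(-104) + (4/(-1) + 4/(5²)) = 0 + (4*(-1) + 4/25) = 0 + (-4 + 4*(1/25)) = 0 + (-4 + 4/25) = 0 - 96/25 = -96/25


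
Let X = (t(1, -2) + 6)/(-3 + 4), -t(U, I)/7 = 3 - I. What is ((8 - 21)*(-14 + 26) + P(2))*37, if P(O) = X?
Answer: -6845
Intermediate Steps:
t(U, I) = -21 + 7*I (t(U, I) = -7*(3 - I) = -21 + 7*I)
X = -29 (X = ((-21 + 7*(-2)) + 6)/(-3 + 4) = ((-21 - 14) + 6)/1 = (-35 + 6)*1 = -29*1 = -29)
P(O) = -29
((8 - 21)*(-14 + 26) + P(2))*37 = ((8 - 21)*(-14 + 26) - 29)*37 = (-13*12 - 29)*37 = (-156 - 29)*37 = -185*37 = -6845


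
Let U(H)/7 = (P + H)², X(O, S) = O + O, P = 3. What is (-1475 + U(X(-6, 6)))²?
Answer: 824464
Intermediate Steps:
X(O, S) = 2*O
U(H) = 7*(3 + H)²
(-1475 + U(X(-6, 6)))² = (-1475 + 7*(3 + 2*(-6))²)² = (-1475 + 7*(3 - 12)²)² = (-1475 + 7*(-9)²)² = (-1475 + 7*81)² = (-1475 + 567)² = (-908)² = 824464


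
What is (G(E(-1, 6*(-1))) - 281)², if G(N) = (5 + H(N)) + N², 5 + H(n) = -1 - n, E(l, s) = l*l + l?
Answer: 79524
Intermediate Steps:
E(l, s) = l + l² (E(l, s) = l² + l = l + l²)
H(n) = -6 - n (H(n) = -5 + (-1 - n) = -6 - n)
G(N) = -1 + N² - N (G(N) = (5 + (-6 - N)) + N² = (-1 - N) + N² = -1 + N² - N)
(G(E(-1, 6*(-1))) - 281)² = ((-1 + (-(1 - 1))² - (-1)*(1 - 1)) - 281)² = ((-1 + (-1*0)² - (-1)*0) - 281)² = ((-1 + 0² - 1*0) - 281)² = ((-1 + 0 + 0) - 281)² = (-1 - 281)² = (-282)² = 79524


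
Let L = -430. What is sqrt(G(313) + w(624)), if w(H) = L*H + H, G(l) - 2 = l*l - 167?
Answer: 2*I*sqrt(42473) ≈ 412.18*I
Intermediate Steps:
G(l) = -165 + l**2 (G(l) = 2 + (l*l - 167) = 2 + (l**2 - 167) = 2 + (-167 + l**2) = -165 + l**2)
w(H) = -429*H (w(H) = -430*H + H = -429*H)
sqrt(G(313) + w(624)) = sqrt((-165 + 313**2) - 429*624) = sqrt((-165 + 97969) - 267696) = sqrt(97804 - 267696) = sqrt(-169892) = 2*I*sqrt(42473)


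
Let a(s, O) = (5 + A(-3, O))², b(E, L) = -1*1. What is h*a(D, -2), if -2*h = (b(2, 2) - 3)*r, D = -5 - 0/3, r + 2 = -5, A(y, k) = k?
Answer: -126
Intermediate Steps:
r = -7 (r = -2 - 5 = -7)
D = -5 (D = -5 - 0/3 = -5 - 1*0 = -5 + 0 = -5)
b(E, L) = -1
a(s, O) = (5 + O)²
h = -14 (h = -(-1 - 3)*(-7)/2 = -(-2)*(-7) = -½*28 = -14)
h*a(D, -2) = -14*(5 - 2)² = -14*3² = -14*9 = -126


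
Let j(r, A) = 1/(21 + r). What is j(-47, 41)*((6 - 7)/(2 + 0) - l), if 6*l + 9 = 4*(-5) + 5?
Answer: -7/52 ≈ -0.13462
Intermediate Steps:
l = -4 (l = -3/2 + (4*(-5) + 5)/6 = -3/2 + (-20 + 5)/6 = -3/2 + (1/6)*(-15) = -3/2 - 5/2 = -4)
j(-47, 41)*((6 - 7)/(2 + 0) - l) = ((6 - 7)/(2 + 0) - 1*(-4))/(21 - 47) = (-1/2 + 4)/(-26) = -(-1*1/2 + 4)/26 = -(-1/2 + 4)/26 = -1/26*7/2 = -7/52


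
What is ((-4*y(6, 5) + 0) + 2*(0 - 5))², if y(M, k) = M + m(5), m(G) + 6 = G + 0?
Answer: 900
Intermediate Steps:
m(G) = -6 + G (m(G) = -6 + (G + 0) = -6 + G)
y(M, k) = -1 + M (y(M, k) = M + (-6 + 5) = M - 1 = -1 + M)
((-4*y(6, 5) + 0) + 2*(0 - 5))² = ((-4*(-1 + 6) + 0) + 2*(0 - 5))² = ((-4*5 + 0) + 2*(-5))² = ((-20 + 0) - 10)² = (-20 - 10)² = (-30)² = 900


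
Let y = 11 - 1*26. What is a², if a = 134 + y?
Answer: 14161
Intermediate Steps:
y = -15 (y = 11 - 26 = -15)
a = 119 (a = 134 - 15 = 119)
a² = 119² = 14161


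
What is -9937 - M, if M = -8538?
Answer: -1399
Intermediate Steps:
-9937 - M = -9937 - 1*(-8538) = -9937 + 8538 = -1399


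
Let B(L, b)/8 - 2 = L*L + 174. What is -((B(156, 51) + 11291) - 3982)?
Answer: -203405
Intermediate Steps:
B(L, b) = 1408 + 8*L² (B(L, b) = 16 + 8*(L*L + 174) = 16 + 8*(L² + 174) = 16 + 8*(174 + L²) = 16 + (1392 + 8*L²) = 1408 + 8*L²)
-((B(156, 51) + 11291) - 3982) = -(((1408 + 8*156²) + 11291) - 3982) = -(((1408 + 8*24336) + 11291) - 3982) = -(((1408 + 194688) + 11291) - 3982) = -((196096 + 11291) - 3982) = -(207387 - 3982) = -1*203405 = -203405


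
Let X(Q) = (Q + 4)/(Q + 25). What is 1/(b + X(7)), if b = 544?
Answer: 32/17419 ≈ 0.0018371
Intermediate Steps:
X(Q) = (4 + Q)/(25 + Q)
1/(b + X(7)) = 1/(544 + (4 + 7)/(25 + 7)) = 1/(544 + 11/32) = 1/(17419/32) = 32/17419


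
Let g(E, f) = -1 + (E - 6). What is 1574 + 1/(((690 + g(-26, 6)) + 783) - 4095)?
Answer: 4178969/2655 ≈ 1574.0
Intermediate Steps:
g(E, f) = -7 + E (g(E, f) = -1 + (-6 + E) = -7 + E)
1574 + 1/(((690 + g(-26, 6)) + 783) - 4095) = 1574 + 1/(((690 + (-7 - 26)) + 783) - 4095) = 1574 + 1/(((690 - 33) + 783) - 4095) = 1574 + 1/((657 + 783) - 4095) = 1574 + 1/(1440 - 4095) = 1574 + 1/(-2655) = 1574 - 1/2655 = 4178969/2655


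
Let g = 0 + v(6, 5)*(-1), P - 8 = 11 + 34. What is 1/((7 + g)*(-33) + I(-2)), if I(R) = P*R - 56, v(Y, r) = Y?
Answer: -1/195 ≈ -0.0051282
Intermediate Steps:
P = 53 (P = 8 + (11 + 34) = 8 + 45 = 53)
g = -6 (g = 0 + 6*(-1) = 0 - 6 = -6)
I(R) = -56 + 53*R (I(R) = 53*R - 56 = -56 + 53*R)
1/((7 + g)*(-33) + I(-2)) = 1/((7 - 6)*(-33) + (-56 + 53*(-2))) = 1/(1*(-33) + (-56 - 106)) = 1/(-33 - 162) = 1/(-195) = -1/195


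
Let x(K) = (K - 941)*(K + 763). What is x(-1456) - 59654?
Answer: 1601467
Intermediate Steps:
x(K) = (-941 + K)*(763 + K)
x(-1456) - 59654 = (-717983 + (-1456)² - 178*(-1456)) - 59654 = (-717983 + 2119936 + 259168) - 59654 = 1661121 - 59654 = 1601467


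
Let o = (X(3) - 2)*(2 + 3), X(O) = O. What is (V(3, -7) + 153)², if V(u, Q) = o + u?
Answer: 25921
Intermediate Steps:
o = 5 (o = (3 - 2)*(2 + 3) = 1*5 = 5)
V(u, Q) = 5 + u
(V(3, -7) + 153)² = ((5 + 3) + 153)² = (8 + 153)² = 161² = 25921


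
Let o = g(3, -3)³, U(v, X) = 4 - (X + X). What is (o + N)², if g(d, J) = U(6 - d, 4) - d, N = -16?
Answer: 128881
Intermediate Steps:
U(v, X) = 4 - 2*X
g(d, J) = -4 - d (g(d, J) = (4 - 2*4) - d = (4 - 8) - d = -4 - d)
o = -343 (o = (-4 - 1*3)³ = (-4 - 3)³ = (-7)³ = -343)
(o + N)² = (-343 - 16)² = (-359)² = 128881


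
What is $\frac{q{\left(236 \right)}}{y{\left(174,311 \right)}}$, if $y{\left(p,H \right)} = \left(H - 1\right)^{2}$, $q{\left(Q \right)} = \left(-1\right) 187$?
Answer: $- \frac{187}{96100} \approx -0.0019459$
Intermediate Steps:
$q{\left(Q \right)} = -187$
$y{\left(p,H \right)} = \left(-1 + H\right)^{2}$
$\frac{q{\left(236 \right)}}{y{\left(174,311 \right)}} = - \frac{187}{\left(-1 + 311\right)^{2}} = - \frac{187}{310^{2}} = - \frac{187}{96100}$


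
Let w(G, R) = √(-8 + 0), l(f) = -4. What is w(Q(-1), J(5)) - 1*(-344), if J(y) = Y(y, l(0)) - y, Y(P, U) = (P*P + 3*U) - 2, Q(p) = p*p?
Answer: 344 + 2*I*√2 ≈ 344.0 + 2.8284*I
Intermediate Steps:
Q(p) = p²
Y(P, U) = -2 + P² + 3*U (Y(P, U) = (P² + 3*U) - 2 = -2 + P² + 3*U)
J(y) = -14 + y² - y (J(y) = (-2 + y² + 3*(-4)) - y = (-2 + y² - 12) - y = (-14 + y²) - y = -14 + y² - y)
w(G, R) = 2*I*√2 (w(G, R) = √(-8) = 2*I*√2)
w(Q(-1), J(5)) - 1*(-344) = 2*I*√2 - 1*(-344) = 2*I*√2 + 344 = 344 + 2*I*√2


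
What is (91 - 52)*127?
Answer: 4953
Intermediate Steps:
(91 - 52)*127 = 39*127 = 4953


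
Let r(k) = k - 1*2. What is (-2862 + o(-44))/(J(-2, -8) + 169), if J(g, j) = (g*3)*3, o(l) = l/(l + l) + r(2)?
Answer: -5723/302 ≈ -18.950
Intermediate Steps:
r(k) = -2 + k (r(k) = k - 2 = -2 + k)
o(l) = ½ (o(l) = l/(l + l) + (-2 + 2) = l/((2*l)) + 0 = (1/(2*l))*l + 0 = ½ + 0 = ½)
J(g, j) = 9*g (J(g, j) = (3*g)*3 = 9*g)
(-2862 + o(-44))/(J(-2, -8) + 169) = (-2862 + ½)/(9*(-2) + 169) = -5723/(2*(-18 + 169)) = -5723/2/151 = -5723/2*1/151 = -5723/302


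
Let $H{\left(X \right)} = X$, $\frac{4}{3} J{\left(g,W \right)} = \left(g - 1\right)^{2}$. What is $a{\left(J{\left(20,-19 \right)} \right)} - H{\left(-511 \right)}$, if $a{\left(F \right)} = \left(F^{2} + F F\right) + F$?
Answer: $\frac{1179143}{8} \approx 1.4739 \cdot 10^{5}$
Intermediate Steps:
$J{\left(g,W \right)} = \frac{3 \left(-1 + g\right)^{2}}{4}$ ($J{\left(g,W \right)} = \frac{3 \left(g - 1\right)^{2}}{4} = \frac{3 \left(-1 + g\right)^{2}}{4}$)
$a{\left(F \right)} = F + 2 F^{2}$ ($a{\left(F \right)} = \left(F^{2} + F^{2}\right) + F = 2 F^{2} + F = F + 2 F^{2}$)
$a{\left(J{\left(20,-19 \right)} \right)} - H{\left(-511 \right)} = \frac{3 \left(-1 + 20\right)^{2}}{4} \left(1 + 2 \frac{3 \left(-1 + 20\right)^{2}}{4}\right) - -511 = \frac{3 \cdot 19^{2}}{4} \left(1 + 2 \frac{3 \cdot 19^{2}}{4}\right) + 511 = \frac{3}{4} \cdot 361 \left(1 + 2 \cdot \frac{3}{4} \cdot 361\right) + 511 = \frac{1083 \left(1 + 2 \cdot \frac{1083}{4}\right)}{4} + 511 = \frac{1083 \left(1 + \frac{1083}{2}\right)}{4} + 511 = \frac{1083}{4} \cdot \frac{1085}{2} + 511 = \frac{1175055}{8} + 511 = \frac{1179143}{8}$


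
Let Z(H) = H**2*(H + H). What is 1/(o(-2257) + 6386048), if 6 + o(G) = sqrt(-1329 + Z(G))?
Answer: 491234/3138809766483 - I*sqrt(22994538515)/40804526964279 ≈ 1.565e-7 - 3.7162e-9*I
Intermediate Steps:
Z(H) = 2*H**3 (Z(H) = H**2*(2*H) = 2*H**3)
o(G) = -6 + sqrt(-1329 + 2*G**3)
1/(o(-2257) + 6386048) = 1/((-6 + sqrt(-1329 + 2*(-2257)**3)) + 6386048) = 1/((-6 + sqrt(-1329 + 2*(-11497268593))) + 6386048) = 1/((-6 + sqrt(-1329 - 22994537186)) + 6386048) = 1/((-6 + sqrt(-22994538515)) + 6386048) = 1/((-6 + I*sqrt(22994538515)) + 6386048) = 1/(6386042 + I*sqrt(22994538515))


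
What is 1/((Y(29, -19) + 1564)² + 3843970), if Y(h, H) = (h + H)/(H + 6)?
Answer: 169/1062614614 ≈ 1.5904e-7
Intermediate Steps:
Y(h, H) = (H + h)/(6 + H)
1/((Y(29, -19) + 1564)² + 3843970) = 1/(((-19 + 29)/(6 - 19) + 1564)² + 3843970) = 1/((10/(-13) + 1564)² + 3843970) = 1/((-1/13*10 + 1564)² + 3843970) = 1/((-10/13 + 1564)² + 3843970) = 1/((20322/13)² + 3843970) = 1/(412983684/169 + 3843970) = 1/(1062614614/169) = 169/1062614614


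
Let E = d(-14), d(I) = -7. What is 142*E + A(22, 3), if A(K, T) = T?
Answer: -991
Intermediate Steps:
E = -7
142*E + A(22, 3) = 142*(-7) + 3 = -994 + 3 = -991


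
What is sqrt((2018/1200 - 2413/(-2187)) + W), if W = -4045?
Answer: I*sqrt(10608389034)/1620 ≈ 63.578*I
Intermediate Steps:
sqrt((2018/1200 - 2413/(-2187)) + W) = sqrt((2018/1200 - 2413/(-2187)) - 4045) = sqrt((2018*(1/1200) - 2413*(-1/2187)) - 4045) = sqrt((1009/600 + 2413/2187) - 4045) = sqrt(1218161/437400 - 4045) = sqrt(-1768064839/437400) = I*sqrt(10608389034)/1620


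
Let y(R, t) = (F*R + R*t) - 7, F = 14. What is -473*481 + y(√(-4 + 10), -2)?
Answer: -227520 + 12*√6 ≈ -2.2749e+5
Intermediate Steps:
y(R, t) = -7 + 14*R + R*t (y(R, t) = (14*R + R*t) - 7 = -7 + 14*R + R*t)
-473*481 + y(√(-4 + 10), -2) = -473*481 + (-7 + 14*√(-4 + 10) + √(-4 + 10)*(-2)) = -227513 + (-7 + 14*√6 + √6*(-2)) = -227513 + (-7 + 14*√6 - 2*√6) = -227513 + (-7 + 12*√6) = -227520 + 12*√6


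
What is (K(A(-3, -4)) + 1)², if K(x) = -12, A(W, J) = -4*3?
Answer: 121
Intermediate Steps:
A(W, J) = -12
(K(A(-3, -4)) + 1)² = (-12 + 1)² = (-11)² = 121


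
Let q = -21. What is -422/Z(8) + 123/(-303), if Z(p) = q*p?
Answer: 17867/8484 ≈ 2.1060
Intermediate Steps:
Z(p) = -21*p
-422/Z(8) + 123/(-303) = -422/((-21*8)) + 123/(-303) = -422/(-168) + 123*(-1/303) = -422*(-1/168) - 41/101 = 211/84 - 41/101 = 17867/8484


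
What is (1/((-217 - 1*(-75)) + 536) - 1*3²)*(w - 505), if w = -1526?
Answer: 7199895/394 ≈ 18274.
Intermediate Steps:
(1/((-217 - 1*(-75)) + 536) - 1*3²)*(w - 505) = (1/((-217 - 1*(-75)) + 536) - 1*3²)*(-1526 - 505) = (1/((-217 + 75) + 536) - 1*9)*(-2031) = (1/(-142 + 536) - 9)*(-2031) = (1/394 - 9)*(-2031) = -3545/394*(-2031) = 7199895/394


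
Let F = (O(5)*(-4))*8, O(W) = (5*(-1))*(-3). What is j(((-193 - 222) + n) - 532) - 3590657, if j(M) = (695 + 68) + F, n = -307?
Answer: -3590374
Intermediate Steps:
O(W) = 15 (O(W) = -5*(-3) = 15)
F = -480 (F = (15*(-4))*8 = -60*8 = -480)
j(M) = 283 (j(M) = (695 + 68) - 480 = 763 - 480 = 283)
j(((-193 - 222) + n) - 532) - 3590657 = 283 - 3590657 = -3590374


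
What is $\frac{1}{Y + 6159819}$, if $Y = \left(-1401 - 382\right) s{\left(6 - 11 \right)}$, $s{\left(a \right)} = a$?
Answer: $\frac{1}{6168734} \approx 1.6211 \cdot 10^{-7}$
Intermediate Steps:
$Y = 8915$ ($Y = \left(-1401 - 382\right) \left(6 - 11\right) = \left(-1783\right) \left(-5\right) = 8915$)
$\frac{1}{Y + 6159819} = \frac{1}{8915 + 6159819} = \frac{1}{6168734}$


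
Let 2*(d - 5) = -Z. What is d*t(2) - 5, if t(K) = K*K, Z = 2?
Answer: 11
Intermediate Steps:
d = 4 (d = 5 + (-1*2)/2 = 5 + (1/2)*(-2) = 5 - 1 = 4)
t(K) = K**2
d*t(2) - 5 = 4*2**2 - 5 = 4*4 - 5 = 16 - 5 = 11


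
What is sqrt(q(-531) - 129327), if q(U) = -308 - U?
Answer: 4*I*sqrt(8069) ≈ 359.31*I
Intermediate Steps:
sqrt(q(-531) - 129327) = sqrt((-308 - 1*(-531)) - 129327) = sqrt((-308 + 531) - 129327) = sqrt(223 - 129327) = sqrt(-129104) = 4*I*sqrt(8069)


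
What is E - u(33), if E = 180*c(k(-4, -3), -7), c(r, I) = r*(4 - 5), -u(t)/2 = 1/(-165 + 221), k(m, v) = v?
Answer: 15121/28 ≈ 540.04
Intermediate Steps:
u(t) = -1/28 (u(t) = -2/(-165 + 221) = -2/56 = -2*1/56 = -1/28)
c(r, I) = -r (c(r, I) = r*(-1) = -r)
E = 540 (E = 180*(-1*(-3)) = 180*3 = 540)
E - u(33) = 540 - 1*(-1/28) = 540 + 1/28 = 15121/28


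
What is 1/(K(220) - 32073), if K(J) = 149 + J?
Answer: -1/31704 ≈ -3.1542e-5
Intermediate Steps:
1/(K(220) - 32073) = 1/((149 + 220) - 32073) = 1/(369 - 32073) = 1/(-31704) = -1/31704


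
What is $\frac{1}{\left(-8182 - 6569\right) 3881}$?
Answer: $- \frac{1}{57248631} \approx -1.7468 \cdot 10^{-8}$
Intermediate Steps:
$\frac{1}{\left(-8182 - 6569\right) 3881} = \frac{1}{-14751} \cdot \frac{1}{3881} = \left(- \frac{1}{14751}\right) \frac{1}{3881} = - \frac{1}{57248631}$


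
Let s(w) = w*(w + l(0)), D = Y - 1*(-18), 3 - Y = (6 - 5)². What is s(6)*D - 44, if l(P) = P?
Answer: 676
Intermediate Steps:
Y = 2 (Y = 3 - (6 - 5)² = 3 - 1*1² = 3 - 1*1 = 3 - 1 = 2)
D = 20 (D = 2 - 1*(-18) = 2 + 18 = 20)
s(w) = w² (s(w) = w*(w + 0) = w*w = w²)
s(6)*D - 44 = 6²*20 - 44 = 36*20 - 44 = 720 - 44 = 676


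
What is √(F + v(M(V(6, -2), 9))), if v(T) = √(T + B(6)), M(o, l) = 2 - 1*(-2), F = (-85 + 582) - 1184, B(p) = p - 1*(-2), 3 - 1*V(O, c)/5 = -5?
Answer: √(-687 + 2*√3) ≈ 26.145*I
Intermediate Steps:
V(O, c) = 40 (V(O, c) = 15 - 5*(-5) = 15 + 25 = 40)
B(p) = 2 + p (B(p) = p + 2 = 2 + p)
F = -687 (F = 497 - 1184 = -687)
M(o, l) = 4 (M(o, l) = 2 + 2 = 4)
v(T) = √(8 + T) (v(T) = √(T + (2 + 6)) = √(T + 8) = √(8 + T))
√(F + v(M(V(6, -2), 9))) = √(-687 + √(8 + 4)) = √(-687 + √12) = √(-687 + 2*√3)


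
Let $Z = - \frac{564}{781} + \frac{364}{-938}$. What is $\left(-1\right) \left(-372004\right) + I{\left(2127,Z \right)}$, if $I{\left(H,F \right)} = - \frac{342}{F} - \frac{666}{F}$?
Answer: $\frac{10831972996}{29047} \approx 3.7291 \cdot 10^{5}$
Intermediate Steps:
$Z = - \frac{58094}{52327}$ ($Z = \left(-564\right) \frac{1}{781} + 364 \left(- \frac{1}{938}\right) = - \frac{564}{781} - \frac{26}{67} = - \frac{58094}{52327} \approx -1.1102$)
$I{\left(H,F \right)} = - \frac{1008}{F}$
$\left(-1\right) \left(-372004\right) + I{\left(2127,Z \right)} = \left(-1\right) \left(-372004\right) - \frac{1008}{- \frac{58094}{52327}} = 372004 - - \frac{26372808}{29047} = 372004 + \frac{26372808}{29047} = \frac{10831972996}{29047}$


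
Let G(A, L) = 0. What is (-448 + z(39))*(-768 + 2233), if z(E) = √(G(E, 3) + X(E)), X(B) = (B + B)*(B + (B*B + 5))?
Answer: -656320 + 1465*√122070 ≈ -1.4447e+5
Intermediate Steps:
X(B) = 2*B*(5 + B + B²) (X(B) = (2*B)*(B + (B² + 5)) = (2*B)*(B + (5 + B²)) = (2*B)*(5 + B + B²) = 2*B*(5 + B + B²))
z(E) = √2*√(E*(5 + E + E²)) (z(E) = √(0 + 2*E*(5 + E + E²)) = √(2*E*(5 + E + E²)) = √2*√(E*(5 + E + E²)))
(-448 + z(39))*(-768 + 2233) = (-448 + √2*√(39*(5 + 39 + 39²)))*(-768 + 2233) = (-448 + √2*√(39*(5 + 39 + 1521)))*1465 = (-448 + √2*√(39*1565))*1465 = (-448 + √2*√61035)*1465 = (-448 + √122070)*1465 = -656320 + 1465*√122070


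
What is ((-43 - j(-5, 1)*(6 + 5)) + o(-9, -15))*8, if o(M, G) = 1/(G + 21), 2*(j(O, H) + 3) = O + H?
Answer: 292/3 ≈ 97.333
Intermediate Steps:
j(O, H) = -3 + H/2 + O/2 (j(O, H) = -3 + (O + H)/2 = -3 + (H + O)/2 = -3 + (H/2 + O/2) = -3 + H/2 + O/2)
o(M, G) = 1/(21 + G)
((-43 - j(-5, 1)*(6 + 5)) + o(-9, -15))*8 = ((-43 - (-3 + (½)*1 + (½)*(-5))*(6 + 5)) + 1/(21 - 15))*8 = ((-43 - (-3 + ½ - 5/2)*11) + 1/6)*8 = ((-43 - (-5)*11) + ⅙)*8 = ((-43 - 1*(-55)) + ⅙)*8 = ((-43 + 55) + ⅙)*8 = (12 + ⅙)*8 = (73/6)*8 = 292/3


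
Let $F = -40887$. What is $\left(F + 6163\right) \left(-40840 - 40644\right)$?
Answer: $2829450416$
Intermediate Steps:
$\left(F + 6163\right) \left(-40840 - 40644\right) = \left(-40887 + 6163\right) \left(-40840 - 40644\right) = \left(-34724\right) \left(-81484\right) = 2829450416$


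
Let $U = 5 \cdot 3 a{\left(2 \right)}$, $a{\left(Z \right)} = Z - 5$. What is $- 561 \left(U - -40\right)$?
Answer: $2805$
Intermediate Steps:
$a{\left(Z \right)} = -5 + Z$
$U = -45$ ($U = 5 \cdot 3 \left(-5 + 2\right) = 15 \left(-3\right) = -45$)
$- 561 \left(U - -40\right) = - 561 \left(-45 - -40\right) = - 561 \left(-45 + 40\right) = \left(-561\right) \left(-5\right) = 2805$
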